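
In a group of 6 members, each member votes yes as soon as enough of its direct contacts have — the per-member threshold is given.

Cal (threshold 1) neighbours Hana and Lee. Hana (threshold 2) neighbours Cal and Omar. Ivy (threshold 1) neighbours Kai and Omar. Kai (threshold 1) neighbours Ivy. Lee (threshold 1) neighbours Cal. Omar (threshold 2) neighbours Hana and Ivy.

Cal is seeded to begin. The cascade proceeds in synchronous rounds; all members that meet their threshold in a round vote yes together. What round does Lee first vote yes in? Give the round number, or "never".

Round 1 — Cal votes yes (initial).
Round 2 — checking thresholds:
  Hana: 1 of 2 neighbours < 2, not yet.
  Lee: 1 of 1 neighbours ≥ 1, votes yes.
Round 3 — no new yes votes; cascade stops.

2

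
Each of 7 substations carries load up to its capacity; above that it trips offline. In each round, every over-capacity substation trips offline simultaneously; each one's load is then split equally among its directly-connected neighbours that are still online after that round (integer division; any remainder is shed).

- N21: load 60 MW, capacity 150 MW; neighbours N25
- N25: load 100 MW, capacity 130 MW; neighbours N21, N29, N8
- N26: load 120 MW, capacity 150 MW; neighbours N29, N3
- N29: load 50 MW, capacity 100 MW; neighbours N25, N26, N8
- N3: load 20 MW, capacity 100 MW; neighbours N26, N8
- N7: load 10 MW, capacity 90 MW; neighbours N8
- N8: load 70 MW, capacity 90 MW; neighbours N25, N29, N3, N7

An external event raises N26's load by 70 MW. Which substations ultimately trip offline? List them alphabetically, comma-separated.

N21, N25, N26, N29, N3, N7, N8

Round 1 — N26 at 190 > 150. N26 trips offline.
  N26 sheds 190 MW to N29, N3: 95 each.
    N29: 50+95 = 145 > 100
    N3: 20+95 = 115 > 100
Round 2 — N29, N3 trip offline.
  N29 sheds 145 MW to N25, N8: 72 each (1 lost).
    N25: 100+72 = 172 > 130
    N8: 70+72 = 142 > 90
  N3 sheds 115 MW to N8: 115 each.
    N8: 142+115 = 257 > 90
Round 3 — N25, N8 trip offline.
  N25 sheds 172 MW to N21: 172 each.
    N21: 60+172 = 232 > 150
  N8 sheds 257 MW to N7: 257 each.
    N7: 10+257 = 267 > 90
Round 4 — N21, N7 trip offline.
  N21 sheds 232 MW: no online neighbours, lost.
  N7 sheds 267 MW: no online neighbours, lost.
No further trips.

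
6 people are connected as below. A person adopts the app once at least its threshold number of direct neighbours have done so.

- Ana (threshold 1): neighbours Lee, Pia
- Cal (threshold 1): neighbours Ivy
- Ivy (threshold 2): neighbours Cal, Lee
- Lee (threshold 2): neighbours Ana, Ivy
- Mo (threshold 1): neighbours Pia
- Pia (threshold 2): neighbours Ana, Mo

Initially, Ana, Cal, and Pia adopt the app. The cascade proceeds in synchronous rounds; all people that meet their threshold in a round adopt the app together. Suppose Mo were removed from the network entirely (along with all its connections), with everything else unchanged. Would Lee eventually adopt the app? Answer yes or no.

With Mo removed:
Round 1 — Ana, Cal, Pia adopt the app (initial).
Round 2 — no new adoptions; cascade stops.

no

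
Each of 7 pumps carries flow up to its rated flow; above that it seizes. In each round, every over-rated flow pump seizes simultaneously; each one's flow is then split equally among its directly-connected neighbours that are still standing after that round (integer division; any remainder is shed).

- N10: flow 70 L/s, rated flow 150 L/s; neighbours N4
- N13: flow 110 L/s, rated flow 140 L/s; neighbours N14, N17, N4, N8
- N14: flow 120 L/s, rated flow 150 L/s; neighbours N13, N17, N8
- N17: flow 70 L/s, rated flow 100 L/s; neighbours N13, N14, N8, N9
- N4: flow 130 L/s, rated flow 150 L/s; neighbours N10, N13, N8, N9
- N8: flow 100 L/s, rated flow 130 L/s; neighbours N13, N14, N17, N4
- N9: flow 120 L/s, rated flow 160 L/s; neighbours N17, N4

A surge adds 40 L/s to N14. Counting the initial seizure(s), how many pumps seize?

7

Round 1 — N14 at 160 > 150. N14 seizes.
  N14 sheds 160 L/s to N13, N17, N8: 53 each (1 lost).
    N13: 110+53 = 163 > 140
    N17: 70+53 = 123 > 100
    N8: 100+53 = 153 > 130
Round 2 — N13, N17, N8 seize.
  N13 sheds 163 L/s to N4: 163 each.
    N4: 130+163 = 293 > 150
  N17 sheds 123 L/s to N9: 123 each.
    N9: 120+123 = 243 > 160
  N8 sheds 153 L/s to N4: 153 each.
    N4: 293+153 = 446 > 150
Round 3 — N4, N9 seize.
  N4 sheds 446 L/s to N10: 446 each.
    N10: 70+446 = 516 > 150
  N9 sheds 243 L/s: no online neighbours, lost.
Round 4 — N10 seizes.
  N10 sheds 516 L/s: no online neighbours, lost.
No further seizures.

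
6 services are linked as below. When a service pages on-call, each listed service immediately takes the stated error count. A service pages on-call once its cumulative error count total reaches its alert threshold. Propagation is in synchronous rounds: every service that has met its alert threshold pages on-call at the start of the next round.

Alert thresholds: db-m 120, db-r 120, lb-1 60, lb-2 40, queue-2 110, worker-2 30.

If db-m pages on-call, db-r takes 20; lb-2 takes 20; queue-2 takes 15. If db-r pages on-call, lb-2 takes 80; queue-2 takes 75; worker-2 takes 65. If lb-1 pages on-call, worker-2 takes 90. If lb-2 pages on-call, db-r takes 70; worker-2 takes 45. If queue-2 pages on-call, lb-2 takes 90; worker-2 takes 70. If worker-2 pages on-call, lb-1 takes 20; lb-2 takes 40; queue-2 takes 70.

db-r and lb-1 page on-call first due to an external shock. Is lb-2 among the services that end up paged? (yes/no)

yes

Round 1 — db-r, lb-1 page on-call (initial).
  lb-2: +80 → 80 ≥ 40
  queue-2: +75 → 75 < 110
  worker-2: +65+90 → 155 ≥ 30
Round 2 — lb-2, worker-2 page on-call.
  queue-2: +70 → 145 ≥ 110
Round 3 — queue-2 pages on-call.
No further pages.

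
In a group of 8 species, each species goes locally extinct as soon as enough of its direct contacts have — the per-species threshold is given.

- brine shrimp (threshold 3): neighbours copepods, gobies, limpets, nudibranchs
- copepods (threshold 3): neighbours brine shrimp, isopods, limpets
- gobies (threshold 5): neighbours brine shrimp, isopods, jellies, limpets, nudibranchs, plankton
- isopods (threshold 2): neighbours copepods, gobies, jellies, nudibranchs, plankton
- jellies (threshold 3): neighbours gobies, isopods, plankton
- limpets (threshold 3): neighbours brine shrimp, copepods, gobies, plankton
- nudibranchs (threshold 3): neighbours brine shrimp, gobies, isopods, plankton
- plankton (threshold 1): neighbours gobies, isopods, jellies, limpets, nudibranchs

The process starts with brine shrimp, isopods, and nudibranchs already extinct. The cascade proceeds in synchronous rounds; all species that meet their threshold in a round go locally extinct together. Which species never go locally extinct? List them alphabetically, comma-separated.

Round 1 — brine shrimp, isopods, nudibranchs go locally extinct (initial).
Round 2 — checking thresholds:
  copepods: 2 of 3 neighbours < 3, not yet.
  gobies: 3 of 6 neighbours < 5, not yet.
  jellies: 1 of 3 neighbours < 3, not yet.
  limpets: 1 of 4 neighbours < 3, not yet.
  plankton: 2 of 5 neighbours ≥ 1, goes locally extinct.
Round 3 — no new extinctions; cascade stops.

copepods, gobies, jellies, limpets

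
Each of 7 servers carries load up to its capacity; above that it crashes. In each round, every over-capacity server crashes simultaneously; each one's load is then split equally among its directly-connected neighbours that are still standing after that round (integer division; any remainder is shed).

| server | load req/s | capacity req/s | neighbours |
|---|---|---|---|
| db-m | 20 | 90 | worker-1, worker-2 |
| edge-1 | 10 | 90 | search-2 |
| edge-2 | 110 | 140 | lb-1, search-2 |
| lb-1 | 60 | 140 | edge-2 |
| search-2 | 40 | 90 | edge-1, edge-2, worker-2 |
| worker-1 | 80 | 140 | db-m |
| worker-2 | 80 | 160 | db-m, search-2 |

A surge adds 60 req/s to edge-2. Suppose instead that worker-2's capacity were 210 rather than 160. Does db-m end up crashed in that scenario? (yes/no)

With worker-2's capacity at 210:
Round 1 — edge-2 at 170 > 140. edge-2 crashes.
  edge-2 sheds 170 req/s to lb-1, search-2: 85 each.
    lb-1: 60+85 = 145 > 140
    search-2: 40+85 = 125 > 90
Round 2 — lb-1, search-2 crash.
  lb-1 sheds 145 req/s: no online neighbours, lost.
  search-2 sheds 125 req/s to edge-1, worker-2: 62 each (1 lost).
    edge-1: 10+62 = 72 ≤ 90
    worker-2: 80+62 = 142 ≤ 210
No further crashes.

no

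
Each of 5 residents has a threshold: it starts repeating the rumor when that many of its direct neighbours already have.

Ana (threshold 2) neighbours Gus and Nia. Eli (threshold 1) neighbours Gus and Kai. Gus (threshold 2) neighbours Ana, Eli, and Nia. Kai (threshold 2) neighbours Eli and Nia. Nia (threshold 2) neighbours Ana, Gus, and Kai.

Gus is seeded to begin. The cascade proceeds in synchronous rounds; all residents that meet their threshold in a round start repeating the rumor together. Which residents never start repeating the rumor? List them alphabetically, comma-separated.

Ana, Kai, Nia

Round 1 — Gus starts repeating the rumor (initial).
Round 2 — checking thresholds:
  Ana: 1 of 2 neighbours < 2, holds.
  Eli: 1 of 2 neighbours ≥ 1, starts repeating the rumor.
  Nia: 1 of 3 neighbours < 2, holds.
Round 3 — no new spreads; cascade stops.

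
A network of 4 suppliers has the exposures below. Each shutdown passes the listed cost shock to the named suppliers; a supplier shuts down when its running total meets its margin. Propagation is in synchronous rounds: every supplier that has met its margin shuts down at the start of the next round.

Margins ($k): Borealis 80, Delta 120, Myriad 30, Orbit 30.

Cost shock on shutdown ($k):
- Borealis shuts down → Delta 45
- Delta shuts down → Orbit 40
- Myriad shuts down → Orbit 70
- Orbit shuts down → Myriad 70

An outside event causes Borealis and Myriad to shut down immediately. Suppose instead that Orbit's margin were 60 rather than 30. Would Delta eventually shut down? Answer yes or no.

no

With Orbit's margin at 60:
Round 1 — Borealis, Myriad shut down (initial).
  Delta: +45 → 45 < 120
  Orbit: +70 → 70 ≥ 60
Round 2 — Orbit shuts down.
No further shutdowns.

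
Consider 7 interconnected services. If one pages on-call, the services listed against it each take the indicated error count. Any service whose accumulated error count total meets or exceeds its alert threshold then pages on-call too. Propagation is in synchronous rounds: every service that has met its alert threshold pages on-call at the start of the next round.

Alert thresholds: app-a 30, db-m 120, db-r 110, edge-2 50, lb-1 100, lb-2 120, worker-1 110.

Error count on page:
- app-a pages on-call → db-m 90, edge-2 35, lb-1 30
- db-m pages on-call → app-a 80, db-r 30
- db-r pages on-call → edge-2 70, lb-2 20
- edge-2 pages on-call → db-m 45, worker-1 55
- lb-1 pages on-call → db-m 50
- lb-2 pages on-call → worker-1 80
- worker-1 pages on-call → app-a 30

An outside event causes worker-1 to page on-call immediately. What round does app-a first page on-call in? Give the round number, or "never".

2

Round 1 — worker-1 pages on-call (initial).
  app-a: +30 → 30 ≥ 30
Round 2 — app-a pages on-call.
  db-m: +90 → 90 < 120
  edge-2: +35 → 35 < 50
  lb-1: +30 → 30 < 100
No further pages.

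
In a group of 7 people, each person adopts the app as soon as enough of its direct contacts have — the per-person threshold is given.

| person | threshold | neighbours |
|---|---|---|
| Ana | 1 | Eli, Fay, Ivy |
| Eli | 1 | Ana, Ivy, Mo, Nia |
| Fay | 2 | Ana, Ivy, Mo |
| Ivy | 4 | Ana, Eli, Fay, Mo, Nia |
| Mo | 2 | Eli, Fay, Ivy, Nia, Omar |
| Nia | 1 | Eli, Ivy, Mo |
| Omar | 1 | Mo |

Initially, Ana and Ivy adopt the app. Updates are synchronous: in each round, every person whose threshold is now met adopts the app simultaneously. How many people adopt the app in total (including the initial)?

7

Round 1 — Ana, Ivy adopt the app (initial).
Round 2 — checking thresholds:
  Eli: 2 of 4 neighbours ≥ 1, adopts the app.
  Fay: 2 of 3 neighbours ≥ 2, adopts the app.
  Mo: 1 of 5 neighbours < 2, below threshold.
  Nia: 1 of 3 neighbours ≥ 1, adopts the app.
Round 3 — checking thresholds:
  Mo: 4 of 5 neighbours ≥ 2, adopts the app.
Round 4 — checking thresholds:
  Omar: 1 of 1 neighbours ≥ 1, adopts the app.
Round 5 — no new adoptions; cascade stops.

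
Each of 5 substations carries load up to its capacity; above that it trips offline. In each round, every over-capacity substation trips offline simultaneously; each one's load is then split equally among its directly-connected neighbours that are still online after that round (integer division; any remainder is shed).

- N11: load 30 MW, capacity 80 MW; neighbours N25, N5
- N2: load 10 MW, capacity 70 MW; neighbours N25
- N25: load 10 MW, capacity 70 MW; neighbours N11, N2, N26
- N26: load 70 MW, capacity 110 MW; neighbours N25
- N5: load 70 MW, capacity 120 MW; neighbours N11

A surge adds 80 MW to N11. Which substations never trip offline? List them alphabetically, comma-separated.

N2, N25, N26

Round 1 — N11 at 110 > 80. N11 trips offline.
  N11 sheds 110 MW to N25, N5: 55 each.
    N25: 10+55 = 65 ≤ 70
    N5: 70+55 = 125 > 120
Round 2 — N5 trips offline.
  N5 sheds 125 MW: no online neighbours, lost.
No further trips.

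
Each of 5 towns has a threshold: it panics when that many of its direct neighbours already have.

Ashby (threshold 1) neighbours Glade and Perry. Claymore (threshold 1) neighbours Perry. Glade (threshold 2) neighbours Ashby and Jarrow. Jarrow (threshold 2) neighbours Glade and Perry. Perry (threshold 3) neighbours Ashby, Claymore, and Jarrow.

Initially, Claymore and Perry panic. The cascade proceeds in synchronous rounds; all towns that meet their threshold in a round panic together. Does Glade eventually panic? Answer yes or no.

no

Round 1 — Claymore, Perry panic (initial).
Round 2 — checking thresholds:
  Ashby: 1 of 2 neighbours ≥ 1, panics.
  Jarrow: 1 of 2 neighbours < 2, not yet.
Round 3 — no new panics; cascade stops.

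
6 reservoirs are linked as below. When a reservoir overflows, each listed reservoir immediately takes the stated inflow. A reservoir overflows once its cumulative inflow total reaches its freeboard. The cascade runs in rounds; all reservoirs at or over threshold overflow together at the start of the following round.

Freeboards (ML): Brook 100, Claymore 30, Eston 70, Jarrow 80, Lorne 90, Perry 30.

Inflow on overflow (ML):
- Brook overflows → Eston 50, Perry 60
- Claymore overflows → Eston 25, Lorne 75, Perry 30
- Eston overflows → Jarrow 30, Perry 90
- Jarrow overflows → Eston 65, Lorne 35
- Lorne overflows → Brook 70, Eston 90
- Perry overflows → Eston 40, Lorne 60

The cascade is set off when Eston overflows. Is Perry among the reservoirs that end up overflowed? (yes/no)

Round 1 — Eston overflows (initial).
  Jarrow: +30 → 30 < 80
  Perry: +90 → 90 ≥ 30
Round 2 — Perry overflows.
  Lorne: +60 → 60 < 90
No further overflows.

yes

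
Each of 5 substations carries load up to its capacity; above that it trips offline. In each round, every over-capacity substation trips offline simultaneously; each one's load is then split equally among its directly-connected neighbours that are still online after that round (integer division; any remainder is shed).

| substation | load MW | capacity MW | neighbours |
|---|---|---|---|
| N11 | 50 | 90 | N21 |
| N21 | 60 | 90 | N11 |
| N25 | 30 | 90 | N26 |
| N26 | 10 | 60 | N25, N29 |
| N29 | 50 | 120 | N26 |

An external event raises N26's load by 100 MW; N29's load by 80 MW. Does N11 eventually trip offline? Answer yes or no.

Round 1 — N26 at 110 > 60; N29 at 130 > 120. N26, N29 trip offline.
  N26 sheds 110 MW to N25: 110 each.
    N25: 30+110 = 140 > 90
  N29 sheds 130 MW: no online neighbours, lost.
Round 2 — N25 trips offline.
  N25 sheds 140 MW: no online neighbours, lost.
No further trips.

no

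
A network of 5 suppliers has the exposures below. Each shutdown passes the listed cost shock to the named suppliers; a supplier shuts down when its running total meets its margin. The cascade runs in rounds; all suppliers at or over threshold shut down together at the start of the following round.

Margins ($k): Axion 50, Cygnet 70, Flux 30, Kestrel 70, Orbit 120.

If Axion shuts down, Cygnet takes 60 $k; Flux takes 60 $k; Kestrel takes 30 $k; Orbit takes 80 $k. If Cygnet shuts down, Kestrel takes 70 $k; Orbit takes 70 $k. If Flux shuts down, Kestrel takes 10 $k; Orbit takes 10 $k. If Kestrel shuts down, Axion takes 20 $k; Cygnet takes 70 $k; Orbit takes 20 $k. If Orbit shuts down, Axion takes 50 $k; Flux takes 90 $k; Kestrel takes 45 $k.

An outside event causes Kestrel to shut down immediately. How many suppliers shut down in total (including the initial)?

2

Round 1 — Kestrel shuts down (initial).
  Axion: +20 → 20 < 50
  Cygnet: +70 → 70 ≥ 70
  Orbit: +20 → 20 < 120
Round 2 — Cygnet shuts down.
  Orbit: +70 → 90 < 120
No further shutdowns.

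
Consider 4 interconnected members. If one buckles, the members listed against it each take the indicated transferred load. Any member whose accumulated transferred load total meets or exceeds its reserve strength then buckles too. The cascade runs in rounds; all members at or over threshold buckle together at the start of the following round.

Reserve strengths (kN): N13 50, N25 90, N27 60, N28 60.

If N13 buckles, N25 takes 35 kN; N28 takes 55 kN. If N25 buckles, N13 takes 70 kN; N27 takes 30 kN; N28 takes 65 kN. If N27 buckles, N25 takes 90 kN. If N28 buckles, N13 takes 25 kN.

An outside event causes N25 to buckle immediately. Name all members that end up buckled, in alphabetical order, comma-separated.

Round 1 — N25 buckles (initial).
  N13: +70 → 70 ≥ 50
  N27: +30 → 30 < 60
  N28: +65 → 65 ≥ 60
Round 2 — N13, N28 buckle.
No further bucklings.

N13, N25, N28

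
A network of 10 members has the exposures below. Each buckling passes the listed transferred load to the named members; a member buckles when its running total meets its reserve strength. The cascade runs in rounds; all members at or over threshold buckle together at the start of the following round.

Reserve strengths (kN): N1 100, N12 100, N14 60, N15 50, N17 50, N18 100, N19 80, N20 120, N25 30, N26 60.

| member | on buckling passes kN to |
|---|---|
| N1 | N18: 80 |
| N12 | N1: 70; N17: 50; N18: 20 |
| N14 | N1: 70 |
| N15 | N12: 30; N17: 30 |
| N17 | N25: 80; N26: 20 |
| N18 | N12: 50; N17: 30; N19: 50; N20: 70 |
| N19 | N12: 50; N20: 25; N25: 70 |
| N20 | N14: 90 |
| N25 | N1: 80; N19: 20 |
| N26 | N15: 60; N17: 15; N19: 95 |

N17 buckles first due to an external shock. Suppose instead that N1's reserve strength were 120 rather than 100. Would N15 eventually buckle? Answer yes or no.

With N1's reserve strength at 120:
Round 1 — N17 buckles (initial).
  N25: +80 → 80 ≥ 30
  N26: +20 → 20 < 60
Round 2 — N25 buckles.
  N1: +80 → 80 < 120
  N19: +20 → 20 < 80
No further bucklings.

no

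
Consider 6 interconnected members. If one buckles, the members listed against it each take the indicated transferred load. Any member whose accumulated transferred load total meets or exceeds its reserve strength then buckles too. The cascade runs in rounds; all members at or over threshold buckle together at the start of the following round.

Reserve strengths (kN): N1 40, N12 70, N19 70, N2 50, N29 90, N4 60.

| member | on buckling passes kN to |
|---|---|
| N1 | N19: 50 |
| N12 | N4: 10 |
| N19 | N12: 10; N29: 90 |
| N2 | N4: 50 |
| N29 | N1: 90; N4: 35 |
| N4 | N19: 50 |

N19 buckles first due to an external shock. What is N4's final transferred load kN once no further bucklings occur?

35

Round 1 — N19 buckles (initial).
  N12: +10 → 10 < 70
  N29: +90 → 90 ≥ 90
Round 2 — N29 buckles.
  N1: +90 → 90 ≥ 40
  N4: +35 → 35 < 60
Round 3 — N1 buckles.
No further bucklings.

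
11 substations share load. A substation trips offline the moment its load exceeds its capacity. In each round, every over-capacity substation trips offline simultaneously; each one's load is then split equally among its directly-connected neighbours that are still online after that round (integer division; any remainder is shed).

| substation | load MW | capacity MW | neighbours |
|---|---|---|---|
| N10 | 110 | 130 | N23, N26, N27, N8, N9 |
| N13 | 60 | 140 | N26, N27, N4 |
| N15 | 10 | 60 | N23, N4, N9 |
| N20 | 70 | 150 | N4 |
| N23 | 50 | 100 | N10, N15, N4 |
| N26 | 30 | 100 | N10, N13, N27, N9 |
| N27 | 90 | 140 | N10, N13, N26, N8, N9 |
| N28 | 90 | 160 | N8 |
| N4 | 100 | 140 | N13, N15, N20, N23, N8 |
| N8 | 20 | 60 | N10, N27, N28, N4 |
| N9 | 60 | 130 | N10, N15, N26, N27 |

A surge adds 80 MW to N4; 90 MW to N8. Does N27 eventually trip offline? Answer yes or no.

yes

Round 1 — N4 at 180 > 140; N8 at 110 > 60. N4, N8 trip offline.
  N4 sheds 180 MW to N13, N15, N20, N23: 45 each.
    N13: 60+45 = 105 ≤ 140
    N15: 10+45 = 55 ≤ 60
    N20: 70+45 = 115 ≤ 150
    N23: 50+45 = 95 ≤ 100
  N8 sheds 110 MW to N10, N27, N28: 36 each (2 lost).
    N10: 110+36 = 146 > 130
    N27: 90+36 = 126 ≤ 140
    N28: 90+36 = 126 ≤ 160
Round 2 — N10 trips offline.
  N10 sheds 146 MW to N23, N26, N27, N9: 36 each (2 lost).
    N23: 95+36 = 131 > 100
    N26: 30+36 = 66 ≤ 100
    N27: 126+36 = 162 > 140
    N9: 60+36 = 96 ≤ 130
Round 3 — N23, N27 trip offline.
  N23 sheds 131 MW to N15: 131 each.
    N15: 55+131 = 186 > 60
  N27 sheds 162 MW to N13, N26, N9: 54 each.
    N13: 105+54 = 159 > 140
    N26: 66+54 = 120 > 100
    N9: 96+54 = 150 > 130
Round 4 — N13, N15, N26, N9 trip offline.
  N13 sheds 159 MW: no online neighbours, lost.
  N15 sheds 186 MW: no online neighbours, lost.
  N26 sheds 120 MW: no online neighbours, lost.
  N9 sheds 150 MW: no online neighbours, lost.
No further trips.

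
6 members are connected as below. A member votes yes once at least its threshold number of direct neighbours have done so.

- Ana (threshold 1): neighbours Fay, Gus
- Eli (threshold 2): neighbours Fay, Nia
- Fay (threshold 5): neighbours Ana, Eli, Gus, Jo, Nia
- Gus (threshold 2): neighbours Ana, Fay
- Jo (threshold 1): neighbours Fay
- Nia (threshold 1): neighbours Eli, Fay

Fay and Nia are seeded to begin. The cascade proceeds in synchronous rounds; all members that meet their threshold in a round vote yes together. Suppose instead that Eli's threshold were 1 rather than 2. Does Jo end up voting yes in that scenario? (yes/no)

With Eli's threshold at 1:
Round 1 — Fay, Nia vote yes (initial).
Round 2 — checking thresholds:
  Ana: 1 of 2 neighbours ≥ 1, votes yes.
  Eli: 2 of 2 neighbours ≥ 1, votes yes.
  Gus: 1 of 2 neighbours < 2, below threshold.
  Jo: 1 of 1 neighbours ≥ 1, votes yes.
Round 3 — checking thresholds:
  Gus: 2 of 2 neighbours ≥ 2, votes yes.
Round 4 — no new yes votes; cascade stops.

yes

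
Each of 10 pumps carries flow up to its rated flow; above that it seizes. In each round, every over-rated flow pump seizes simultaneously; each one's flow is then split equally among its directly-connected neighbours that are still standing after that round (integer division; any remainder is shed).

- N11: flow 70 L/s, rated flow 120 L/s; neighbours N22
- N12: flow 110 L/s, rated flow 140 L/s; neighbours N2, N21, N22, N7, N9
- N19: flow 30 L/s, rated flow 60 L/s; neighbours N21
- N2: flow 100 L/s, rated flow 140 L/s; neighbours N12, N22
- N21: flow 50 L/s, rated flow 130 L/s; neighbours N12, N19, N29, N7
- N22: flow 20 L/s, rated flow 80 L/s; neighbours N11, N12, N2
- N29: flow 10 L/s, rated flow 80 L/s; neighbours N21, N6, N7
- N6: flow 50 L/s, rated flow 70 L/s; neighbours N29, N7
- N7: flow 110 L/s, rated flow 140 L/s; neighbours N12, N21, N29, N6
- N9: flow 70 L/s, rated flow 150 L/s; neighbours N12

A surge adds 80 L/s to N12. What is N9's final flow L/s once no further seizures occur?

108

Round 1 — N12 at 190 > 140. N12 seizes.
  N12 sheds 190 L/s to N2, N21, N22, N7, N9: 38 each.
    N2: 100+38 = 138 ≤ 140
    N21: 50+38 = 88 ≤ 130
    N22: 20+38 = 58 ≤ 80
    N7: 110+38 = 148 > 140
    N9: 70+38 = 108 ≤ 150
Round 2 — N7 seizes.
  N7 sheds 148 L/s to N21, N29, N6: 49 each (1 lost).
    N21: 88+49 = 137 > 130
    N29: 10+49 = 59 ≤ 80
    N6: 50+49 = 99 > 70
Round 3 — N21, N6 seize.
  N21 sheds 137 L/s to N19, N29: 68 each (1 lost).
    N19: 30+68 = 98 > 60
    N29: 59+68 = 127 > 80
  N6 sheds 99 L/s to N29: 99 each.
    N29: 127+99 = 226 > 80
Round 4 — N19, N29 seize.
  N19 sheds 98 L/s: no online neighbours, lost.
  N29 sheds 226 L/s: no online neighbours, lost.
No further seizures.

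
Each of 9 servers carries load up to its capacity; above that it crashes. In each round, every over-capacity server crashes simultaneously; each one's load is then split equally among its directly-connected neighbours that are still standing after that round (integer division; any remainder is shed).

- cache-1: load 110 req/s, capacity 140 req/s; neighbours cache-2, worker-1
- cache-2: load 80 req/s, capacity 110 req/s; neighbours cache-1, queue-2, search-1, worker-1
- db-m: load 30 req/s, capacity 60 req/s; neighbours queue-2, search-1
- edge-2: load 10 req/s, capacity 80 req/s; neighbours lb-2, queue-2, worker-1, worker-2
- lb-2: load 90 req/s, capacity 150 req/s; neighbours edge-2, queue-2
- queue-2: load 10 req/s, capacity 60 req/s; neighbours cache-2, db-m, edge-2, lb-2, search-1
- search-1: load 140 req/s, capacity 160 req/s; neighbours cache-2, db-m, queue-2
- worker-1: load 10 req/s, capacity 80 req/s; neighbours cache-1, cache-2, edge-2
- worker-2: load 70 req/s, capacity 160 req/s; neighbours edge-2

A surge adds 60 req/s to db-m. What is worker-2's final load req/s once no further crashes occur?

153

Round 1 — db-m at 90 > 60. db-m crashes.
  db-m sheds 90 req/s to queue-2, search-1: 45 each.
    queue-2: 10+45 = 55 ≤ 60
    search-1: 140+45 = 185 > 160
Round 2 — search-1 crashes.
  search-1 sheds 185 req/s to cache-2, queue-2: 92 each (1 lost).
    cache-2: 80+92 = 172 > 110
    queue-2: 55+92 = 147 > 60
Round 3 — cache-2, queue-2 crash.
  cache-2 sheds 172 req/s to cache-1, worker-1: 86 each.
    cache-1: 110+86 = 196 > 140
    worker-1: 10+86 = 96 > 80
  queue-2 sheds 147 req/s to edge-2, lb-2: 73 each (1 lost).
    edge-2: 10+73 = 83 > 80
    lb-2: 90+73 = 163 > 150
Round 4 — cache-1, edge-2, lb-2, worker-1 crash.
  cache-1 sheds 196 req/s: no online neighbours, lost.
  edge-2 sheds 83 req/s to worker-2: 83 each.
    worker-2: 70+83 = 153 ≤ 160
  lb-2 sheds 163 req/s: no online neighbours, lost.
  worker-1 sheds 96 req/s: no online neighbours, lost.
No further crashes.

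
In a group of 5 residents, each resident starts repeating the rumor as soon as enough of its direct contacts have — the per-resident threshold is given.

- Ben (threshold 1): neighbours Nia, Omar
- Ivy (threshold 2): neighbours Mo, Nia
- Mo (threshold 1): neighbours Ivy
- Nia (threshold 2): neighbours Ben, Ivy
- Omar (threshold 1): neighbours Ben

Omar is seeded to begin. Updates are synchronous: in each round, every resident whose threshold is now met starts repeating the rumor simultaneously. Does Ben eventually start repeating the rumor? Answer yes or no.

Round 1 — Omar starts repeating the rumor (initial).
Round 2 — checking thresholds:
  Ben: 1 of 2 neighbours ≥ 1, starts repeating the rumor.
Round 3 — no new spreads; cascade stops.

yes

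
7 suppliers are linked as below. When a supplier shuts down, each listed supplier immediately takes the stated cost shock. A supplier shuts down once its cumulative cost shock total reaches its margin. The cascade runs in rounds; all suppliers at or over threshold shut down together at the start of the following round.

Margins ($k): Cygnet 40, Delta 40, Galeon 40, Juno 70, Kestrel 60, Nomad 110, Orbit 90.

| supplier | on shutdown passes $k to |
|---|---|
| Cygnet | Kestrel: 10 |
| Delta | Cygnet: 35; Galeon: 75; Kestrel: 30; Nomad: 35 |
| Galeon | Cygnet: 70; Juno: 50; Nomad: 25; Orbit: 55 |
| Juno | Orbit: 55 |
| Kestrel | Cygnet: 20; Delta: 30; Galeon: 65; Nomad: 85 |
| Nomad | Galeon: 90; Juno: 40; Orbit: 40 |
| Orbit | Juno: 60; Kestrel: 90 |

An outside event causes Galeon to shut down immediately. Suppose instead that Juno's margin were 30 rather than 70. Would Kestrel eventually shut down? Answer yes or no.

With Juno's margin at 30:
Round 1 — Galeon shuts down (initial).
  Cygnet: +70 → 70 ≥ 40
  Juno: +50 → 50 ≥ 30
  Nomad: +25 → 25 < 110
  Orbit: +55 → 55 < 90
Round 2 — Cygnet, Juno shut down.
  Kestrel: +10 → 10 < 60
  Orbit: +55 → 110 ≥ 90
Round 3 — Orbit shuts down.
  Kestrel: +90 → 100 ≥ 60
Round 4 — Kestrel shuts down.
  Delta: +30 → 30 < 40
  Nomad: +85 → 110 ≥ 110
Round 5 — Nomad shuts down.
No further shutdowns.

yes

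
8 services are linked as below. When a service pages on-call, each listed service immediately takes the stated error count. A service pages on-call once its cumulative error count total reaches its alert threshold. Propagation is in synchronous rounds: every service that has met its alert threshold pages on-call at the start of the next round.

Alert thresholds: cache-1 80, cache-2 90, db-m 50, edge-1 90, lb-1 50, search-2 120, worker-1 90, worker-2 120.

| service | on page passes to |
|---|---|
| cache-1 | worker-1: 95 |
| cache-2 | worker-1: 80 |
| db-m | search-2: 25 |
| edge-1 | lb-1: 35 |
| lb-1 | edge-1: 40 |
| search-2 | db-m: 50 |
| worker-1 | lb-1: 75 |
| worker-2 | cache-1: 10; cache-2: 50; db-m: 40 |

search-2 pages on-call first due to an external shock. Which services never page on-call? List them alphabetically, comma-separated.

cache-1, cache-2, edge-1, lb-1, worker-1, worker-2

Round 1 — search-2 pages on-call (initial).
  db-m: +50 → 50 ≥ 50
Round 2 — db-m pages on-call.
No further pages.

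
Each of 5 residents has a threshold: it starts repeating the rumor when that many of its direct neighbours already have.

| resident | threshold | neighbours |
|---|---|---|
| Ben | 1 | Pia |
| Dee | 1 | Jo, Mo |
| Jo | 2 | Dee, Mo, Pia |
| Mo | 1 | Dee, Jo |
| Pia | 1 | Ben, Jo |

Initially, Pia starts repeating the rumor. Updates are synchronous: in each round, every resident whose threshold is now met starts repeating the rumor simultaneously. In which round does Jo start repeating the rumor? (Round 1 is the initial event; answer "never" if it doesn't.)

Round 1 — Pia starts repeating the rumor (initial).
Round 2 — checking thresholds:
  Ben: 1 of 1 neighbours ≥ 1, starts repeating the rumor.
  Jo: 1 of 3 neighbours < 2, below threshold.
Round 3 — no new spreads; cascade stops.

never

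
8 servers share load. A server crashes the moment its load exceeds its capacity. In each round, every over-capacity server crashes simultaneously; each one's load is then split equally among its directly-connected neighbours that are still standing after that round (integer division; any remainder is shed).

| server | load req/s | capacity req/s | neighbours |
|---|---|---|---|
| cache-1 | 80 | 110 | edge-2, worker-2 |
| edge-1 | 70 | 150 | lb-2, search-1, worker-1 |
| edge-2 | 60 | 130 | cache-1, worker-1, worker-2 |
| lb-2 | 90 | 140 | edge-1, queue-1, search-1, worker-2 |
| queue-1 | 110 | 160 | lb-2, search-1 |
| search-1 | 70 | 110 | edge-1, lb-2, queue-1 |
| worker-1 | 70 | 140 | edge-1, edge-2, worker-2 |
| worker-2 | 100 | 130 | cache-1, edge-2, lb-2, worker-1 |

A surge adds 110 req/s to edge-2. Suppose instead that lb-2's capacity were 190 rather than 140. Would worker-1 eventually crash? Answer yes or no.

yes

With lb-2's capacity at 190:
Round 1 — edge-2 at 170 > 130. edge-2 crashes.
  edge-2 sheds 170 req/s to cache-1, worker-1, worker-2: 56 each (2 lost).
    cache-1: 80+56 = 136 > 110
    worker-1: 70+56 = 126 ≤ 140
    worker-2: 100+56 = 156 > 130
Round 2 — cache-1, worker-2 crash.
  cache-1 sheds 136 req/s: no online neighbours, lost.
  worker-2 sheds 156 req/s to lb-2, worker-1: 78 each.
    lb-2: 90+78 = 168 ≤ 190
    worker-1: 126+78 = 204 > 140
Round 3 — worker-1 crashes.
  worker-1 sheds 204 req/s to edge-1: 204 each.
    edge-1: 70+204 = 274 > 150
Round 4 — edge-1 crashes.
  edge-1 sheds 274 req/s to lb-2, search-1: 137 each.
    lb-2: 168+137 = 305 > 190
    search-1: 70+137 = 207 > 110
Round 5 — lb-2, search-1 crash.
  lb-2 sheds 305 req/s to queue-1: 305 each.
    queue-1: 110+305 = 415 > 160
  search-1 sheds 207 req/s to queue-1: 207 each.
    queue-1: 415+207 = 622 > 160
Round 6 — queue-1 crashes.
  queue-1 sheds 622 req/s: no online neighbours, lost.
No further crashes.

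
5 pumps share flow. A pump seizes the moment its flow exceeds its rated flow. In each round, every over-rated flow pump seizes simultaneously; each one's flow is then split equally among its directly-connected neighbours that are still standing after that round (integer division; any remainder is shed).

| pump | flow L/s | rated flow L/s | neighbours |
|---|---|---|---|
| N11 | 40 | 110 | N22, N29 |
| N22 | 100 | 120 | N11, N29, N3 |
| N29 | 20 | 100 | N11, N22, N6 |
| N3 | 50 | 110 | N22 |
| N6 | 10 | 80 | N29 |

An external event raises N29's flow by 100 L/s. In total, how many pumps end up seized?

Round 1 — N29 at 120 > 100. N29 seizes.
  N29 sheds 120 L/s to N11, N22, N6: 40 each.
    N11: 40+40 = 80 ≤ 110
    N22: 100+40 = 140 > 120
    N6: 10+40 = 50 ≤ 80
Round 2 — N22 seizes.
  N22 sheds 140 L/s to N11, N3: 70 each.
    N11: 80+70 = 150 > 110
    N3: 50+70 = 120 > 110
Round 3 — N11, N3 seize.
  N11 sheds 150 L/s: no online neighbours, lost.
  N3 sheds 120 L/s: no online neighbours, lost.
No further seizures.

4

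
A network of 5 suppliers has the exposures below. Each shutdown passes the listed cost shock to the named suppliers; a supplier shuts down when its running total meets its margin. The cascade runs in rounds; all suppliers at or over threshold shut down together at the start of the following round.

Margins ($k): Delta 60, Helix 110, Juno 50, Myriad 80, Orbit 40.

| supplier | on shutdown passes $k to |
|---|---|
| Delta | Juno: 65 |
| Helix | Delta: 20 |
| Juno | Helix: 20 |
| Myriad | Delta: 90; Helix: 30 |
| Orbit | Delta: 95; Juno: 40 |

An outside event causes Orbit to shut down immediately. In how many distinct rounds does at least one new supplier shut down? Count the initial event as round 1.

Round 1 — Orbit shuts down (initial).
  Delta: +95 → 95 ≥ 60
  Juno: +40 → 40 < 50
Round 2 — Delta shuts down.
  Juno: +65 → 105 ≥ 50
Round 3 — Juno shuts down.
  Helix: +20 → 20 < 110
No further shutdowns.

3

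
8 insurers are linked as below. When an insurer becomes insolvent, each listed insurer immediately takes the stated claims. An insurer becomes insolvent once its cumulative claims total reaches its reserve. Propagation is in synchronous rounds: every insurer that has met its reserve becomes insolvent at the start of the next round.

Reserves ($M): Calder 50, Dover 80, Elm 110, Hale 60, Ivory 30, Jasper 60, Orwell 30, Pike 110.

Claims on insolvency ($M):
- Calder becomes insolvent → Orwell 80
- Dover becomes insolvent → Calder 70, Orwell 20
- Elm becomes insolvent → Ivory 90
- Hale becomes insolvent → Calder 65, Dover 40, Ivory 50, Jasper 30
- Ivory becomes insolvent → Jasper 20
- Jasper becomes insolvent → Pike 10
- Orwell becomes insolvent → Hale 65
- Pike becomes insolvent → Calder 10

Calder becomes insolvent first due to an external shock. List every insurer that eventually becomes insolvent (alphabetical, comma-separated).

Calder, Hale, Ivory, Orwell

Round 1 — Calder becomes insolvent (initial).
  Orwell: +80 → 80 ≥ 30
Round 2 — Orwell becomes insolvent.
  Hale: +65 → 65 ≥ 60
Round 3 — Hale becomes insolvent.
  Dover: +40 → 40 < 80
  Ivory: +50 → 50 ≥ 30
  Jasper: +30 → 30 < 60
Round 4 — Ivory becomes insolvent.
  Jasper: +20 → 50 < 60
No further insolvencies.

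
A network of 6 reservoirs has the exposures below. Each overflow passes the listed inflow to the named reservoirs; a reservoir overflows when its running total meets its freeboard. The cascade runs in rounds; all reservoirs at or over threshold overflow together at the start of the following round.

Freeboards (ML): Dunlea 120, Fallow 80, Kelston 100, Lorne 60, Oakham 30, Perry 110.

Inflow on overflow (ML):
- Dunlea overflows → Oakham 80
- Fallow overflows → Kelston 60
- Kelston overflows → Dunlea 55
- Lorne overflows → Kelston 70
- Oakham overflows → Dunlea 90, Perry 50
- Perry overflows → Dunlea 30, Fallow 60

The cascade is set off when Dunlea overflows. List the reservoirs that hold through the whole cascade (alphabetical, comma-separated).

Fallow, Kelston, Lorne, Perry

Round 1 — Dunlea overflows (initial).
  Oakham: +80 → 80 ≥ 30
Round 2 — Oakham overflows.
  Perry: +50 → 50 < 110
No further overflows.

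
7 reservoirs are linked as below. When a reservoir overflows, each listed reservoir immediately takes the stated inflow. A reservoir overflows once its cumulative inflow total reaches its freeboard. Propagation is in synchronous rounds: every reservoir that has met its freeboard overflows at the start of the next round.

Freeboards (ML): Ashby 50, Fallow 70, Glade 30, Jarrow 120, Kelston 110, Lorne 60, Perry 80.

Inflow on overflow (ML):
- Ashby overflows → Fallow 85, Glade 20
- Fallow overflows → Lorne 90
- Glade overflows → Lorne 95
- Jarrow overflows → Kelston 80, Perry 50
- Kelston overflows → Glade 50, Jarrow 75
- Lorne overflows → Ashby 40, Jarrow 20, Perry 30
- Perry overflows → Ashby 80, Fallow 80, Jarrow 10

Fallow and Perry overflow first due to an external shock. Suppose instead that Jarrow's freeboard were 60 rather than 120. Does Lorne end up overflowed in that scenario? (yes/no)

With Jarrow's freeboard at 60:
Round 1 — Fallow, Perry overflow (initial).
  Ashby: +80 → 80 ≥ 50
  Jarrow: +10 → 10 < 60
  Lorne: +90 → 90 ≥ 60
Round 2 — Ashby, Lorne overflow.
  Glade: +20 → 20 < 30
  Jarrow: +20 → 30 < 60
No further overflows.

yes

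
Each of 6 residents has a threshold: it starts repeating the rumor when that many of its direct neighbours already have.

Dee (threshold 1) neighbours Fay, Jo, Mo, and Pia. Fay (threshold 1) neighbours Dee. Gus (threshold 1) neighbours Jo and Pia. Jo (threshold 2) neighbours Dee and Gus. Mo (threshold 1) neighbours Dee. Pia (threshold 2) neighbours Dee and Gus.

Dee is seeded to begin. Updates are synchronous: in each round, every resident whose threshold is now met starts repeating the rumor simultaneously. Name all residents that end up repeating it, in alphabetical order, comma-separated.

Dee, Fay, Mo

Round 1 — Dee starts repeating the rumor (initial).
Round 2 — checking thresholds:
  Fay: 1 of 1 neighbours ≥ 1, starts repeating the rumor.
  Jo: 1 of 2 neighbours < 2, holds.
  Mo: 1 of 1 neighbours ≥ 1, starts repeating the rumor.
  Pia: 1 of 2 neighbours < 2, holds.
Round 3 — no new spreads; cascade stops.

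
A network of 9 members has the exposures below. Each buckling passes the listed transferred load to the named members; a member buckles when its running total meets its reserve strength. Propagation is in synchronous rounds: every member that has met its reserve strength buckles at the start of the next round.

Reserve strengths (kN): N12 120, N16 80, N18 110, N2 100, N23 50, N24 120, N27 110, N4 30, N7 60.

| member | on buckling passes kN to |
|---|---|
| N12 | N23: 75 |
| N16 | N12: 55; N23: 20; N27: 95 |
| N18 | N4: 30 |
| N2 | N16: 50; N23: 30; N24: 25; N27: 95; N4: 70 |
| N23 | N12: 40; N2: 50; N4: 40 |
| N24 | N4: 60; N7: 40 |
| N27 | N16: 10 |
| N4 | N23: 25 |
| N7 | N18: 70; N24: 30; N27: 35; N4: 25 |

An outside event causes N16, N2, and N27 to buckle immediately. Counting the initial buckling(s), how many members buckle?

Round 1 — N16, N2, N27 buckle (initial).
  N12: +55 → 55 < 120
  N23: +20+30 → 50 ≥ 50
  N24: +25 → 25 < 120
  N4: +70 → 70 ≥ 30
Round 2 — N23, N4 buckle.
  N12: +40 → 95 < 120
No further bucklings.

5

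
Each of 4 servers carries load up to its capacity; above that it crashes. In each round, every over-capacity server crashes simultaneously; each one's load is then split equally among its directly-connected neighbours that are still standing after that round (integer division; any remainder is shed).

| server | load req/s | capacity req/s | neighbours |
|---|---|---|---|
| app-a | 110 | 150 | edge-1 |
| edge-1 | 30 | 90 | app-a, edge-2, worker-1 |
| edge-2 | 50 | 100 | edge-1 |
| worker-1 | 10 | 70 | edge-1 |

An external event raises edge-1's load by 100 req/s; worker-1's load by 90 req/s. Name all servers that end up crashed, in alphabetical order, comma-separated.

Round 1 — edge-1 at 130 > 90; worker-1 at 100 > 70. edge-1, worker-1 crash.
  edge-1 sheds 130 req/s to app-a, edge-2: 65 each.
    app-a: 110+65 = 175 > 150
    edge-2: 50+65 = 115 > 100
  worker-1 sheds 100 req/s: no online neighbours, lost.
Round 2 — app-a, edge-2 crash.
  app-a sheds 175 req/s: no online neighbours, lost.
  edge-2 sheds 115 req/s: no online neighbours, lost.
No further crashes.

app-a, edge-1, edge-2, worker-1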